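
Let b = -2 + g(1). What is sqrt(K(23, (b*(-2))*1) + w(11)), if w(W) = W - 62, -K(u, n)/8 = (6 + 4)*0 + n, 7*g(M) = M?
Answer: I*sqrt(3955)/7 ≈ 8.9841*I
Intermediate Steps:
g(M) = M/7
b = -13/7 (b = -2 + (1/7)*1 = -2 + 1/7 = -13/7 ≈ -1.8571)
K(u, n) = -8*n (K(u, n) = -8*((6 + 4)*0 + n) = -8*(10*0 + n) = -8*(0 + n) = -8*n)
w(W) = -62 + W
sqrt(K(23, (b*(-2))*1) + w(11)) = sqrt(-8*(-13/7*(-2)) + (-62 + 11)) = sqrt(-208/7 - 51) = sqrt(-565/7) = I*sqrt(3955)/7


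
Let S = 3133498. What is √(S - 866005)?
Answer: √2267493 ≈ 1505.8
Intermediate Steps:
√(S - 866005) = √(3133498 - 866005) = √2267493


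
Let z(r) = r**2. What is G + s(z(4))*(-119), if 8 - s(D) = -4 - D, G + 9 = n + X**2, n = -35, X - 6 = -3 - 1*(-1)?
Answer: -3360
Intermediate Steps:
X = 4 (X = 6 + (-3 - 1*(-1)) = 6 + (-3 + 1) = 6 - 2 = 4)
G = -28 (G = -9 + (-35 + 4**2) = -9 + (-35 + 16) = -9 - 19 = -28)
s(D) = 12 + D (s(D) = 8 - (-4 - D) = 8 + (4 + D) = 12 + D)
G + s(z(4))*(-119) = -28 + (12 + 4**2)*(-119) = -28 + (12 + 16)*(-119) = -28 + 28*(-119) = -28 - 3332 = -3360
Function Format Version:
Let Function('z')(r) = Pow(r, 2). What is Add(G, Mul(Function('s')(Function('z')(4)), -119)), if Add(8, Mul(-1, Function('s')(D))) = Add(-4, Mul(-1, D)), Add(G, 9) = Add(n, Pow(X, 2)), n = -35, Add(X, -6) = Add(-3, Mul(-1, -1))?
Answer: -3360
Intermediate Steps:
X = 4 (X = Add(6, Add(-3, Mul(-1, -1))) = Add(6, Add(-3, 1)) = Add(6, -2) = 4)
G = -28 (G = Add(-9, Add(-35, Pow(4, 2))) = Add(-9, Add(-35, 16)) = Add(-9, -19) = -28)
Function('s')(D) = Add(12, D) (Function('s')(D) = Add(8, Mul(-1, Add(-4, Mul(-1, D)))) = Add(8, Add(4, D)) = Add(12, D))
Add(G, Mul(Function('s')(Function('z')(4)), -119)) = Add(-28, Mul(Add(12, Pow(4, 2)), -119)) = Add(-28, Mul(Add(12, 16), -119)) = Add(-28, Mul(28, -119)) = Add(-28, -3332) = -3360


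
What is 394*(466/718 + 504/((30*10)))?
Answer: 8235782/8975 ≈ 917.64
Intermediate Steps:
394*(466/718 + 504/((30*10))) = 394*(466*(1/718) + 504/300) = 394*(233/359 + 504*(1/300)) = 394*(233/359 + 42/25) = 394*(20903/8975) = 8235782/8975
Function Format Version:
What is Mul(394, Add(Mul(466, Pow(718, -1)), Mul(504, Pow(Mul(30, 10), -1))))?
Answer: Rational(8235782, 8975) ≈ 917.64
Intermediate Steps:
Mul(394, Add(Mul(466, Pow(718, -1)), Mul(504, Pow(Mul(30, 10), -1)))) = Mul(394, Add(Mul(466, Rational(1, 718)), Mul(504, Pow(300, -1)))) = Mul(394, Add(Rational(233, 359), Mul(504, Rational(1, 300)))) = Mul(394, Add(Rational(233, 359), Rational(42, 25))) = Mul(394, Rational(20903, 8975)) = Rational(8235782, 8975)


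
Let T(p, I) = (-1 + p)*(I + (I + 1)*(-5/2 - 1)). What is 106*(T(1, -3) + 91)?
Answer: 9646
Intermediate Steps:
T(p, I) = (-1 + p)*(-7/2 - 5*I/2) (T(p, I) = (-1 + p)*(I + (1 + I)*(-5*½ - 1)) = (-1 + p)*(I + (1 + I)*(-5/2 - 1)) = (-1 + p)*(I + (1 + I)*(-7/2)) = (-1 + p)*(I + (-7/2 - 7*I/2)) = (-1 + p)*(-7/2 - 5*I/2))
106*(T(1, -3) + 91) = 106*((7/2 - 7/2*1 + (5/2)*(-3) - 5/2*(-3)*1) + 91) = 106*((7/2 - 7/2 - 15/2 + 15/2) + 91) = 106*(0 + 91) = 106*91 = 9646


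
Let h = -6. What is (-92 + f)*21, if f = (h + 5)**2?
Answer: -1911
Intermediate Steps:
f = 1 (f = (-6 + 5)**2 = (-1)**2 = 1)
(-92 + f)*21 = (-92 + 1)*21 = -91*21 = -1911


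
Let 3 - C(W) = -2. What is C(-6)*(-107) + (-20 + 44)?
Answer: -511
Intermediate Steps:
C(W) = 5 (C(W) = 3 - 1*(-2) = 3 + 2 = 5)
C(-6)*(-107) + (-20 + 44) = 5*(-107) + (-20 + 44) = -535 + 24 = -511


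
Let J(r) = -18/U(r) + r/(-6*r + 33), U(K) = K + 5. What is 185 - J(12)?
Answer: 41187/221 ≈ 186.37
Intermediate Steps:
U(K) = 5 + K
J(r) = -18/(5 + r) + r/(33 - 6*r) (J(r) = -18/(5 + r) + r/(-6*r + 33) = -18/(5 + r) + r/(33 - 6*r))
185 - J(12) = 185 - (594 - 1*12² - 113*12)/(3*(-55 - 1*12 + 2*12²)) = 185 - (594 - 1*144 - 1356)/(3*(-55 - 12 + 2*144)) = 185 - (594 - 144 - 1356)/(3*(-55 - 12 + 288)) = 185 - (-906)/(3*221) = 185 - 1*(-302/221) = 185 + 302/221 = 41187/221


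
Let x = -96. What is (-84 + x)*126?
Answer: -22680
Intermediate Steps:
(-84 + x)*126 = (-84 - 96)*126 = -180*126 = -22680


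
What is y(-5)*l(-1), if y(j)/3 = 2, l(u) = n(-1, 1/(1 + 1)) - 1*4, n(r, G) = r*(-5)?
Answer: 6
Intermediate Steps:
n(r, G) = -5*r
l(u) = 1 (l(u) = -5*(-1) - 1*4 = 5 - 4 = 1)
y(j) = 6 (y(j) = 3*2 = 6)
y(-5)*l(-1) = 6*1 = 6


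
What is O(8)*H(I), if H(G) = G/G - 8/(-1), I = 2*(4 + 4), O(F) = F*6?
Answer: 432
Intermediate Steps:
O(F) = 6*F
I = 16 (I = 2*8 = 16)
H(G) = 9 (H(G) = 1 - 8*(-1) = 1 + 8 = 9)
O(8)*H(I) = (6*8)*9 = 48*9 = 432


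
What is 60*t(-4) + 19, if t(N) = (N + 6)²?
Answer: 259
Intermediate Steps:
t(N) = (6 + N)²
60*t(-4) + 19 = 60*(6 - 4)² + 19 = 60*2² + 19 = 60*4 + 19 = 240 + 19 = 259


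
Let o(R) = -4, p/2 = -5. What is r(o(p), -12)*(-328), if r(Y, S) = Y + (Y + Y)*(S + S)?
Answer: -61664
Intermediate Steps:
p = -10 (p = 2*(-5) = -10)
r(Y, S) = Y + 4*S*Y (r(Y, S) = Y + (2*Y)*(2*S) = Y + 4*S*Y)
r(o(p), -12)*(-328) = -4*(1 + 4*(-12))*(-328) = -4*(1 - 48)*(-328) = -4*(-47)*(-328) = 188*(-328) = -61664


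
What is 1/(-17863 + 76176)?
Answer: 1/58313 ≈ 1.7149e-5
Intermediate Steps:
1/(-17863 + 76176) = 1/58313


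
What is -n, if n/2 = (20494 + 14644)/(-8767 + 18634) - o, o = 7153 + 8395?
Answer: 306753956/9867 ≈ 31089.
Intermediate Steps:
o = 15548
n = -306753956/9867 (n = 2*((20494 + 14644)/(-8767 + 18634) - 1*15548) = 2*(35138/9867 - 15548) = 2*(-153376978/9867) = -306753956/9867 ≈ -31089.)
-n = -1*(-306753956/9867) = 306753956/9867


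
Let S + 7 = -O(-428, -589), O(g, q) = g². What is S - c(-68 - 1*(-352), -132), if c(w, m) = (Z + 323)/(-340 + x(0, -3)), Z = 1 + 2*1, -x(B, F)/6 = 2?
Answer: -32241453/176 ≈ -1.8319e+5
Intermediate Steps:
x(B, F) = -12 (x(B, F) = -6*2 = -12)
Z = 3 (Z = 1 + 2 = 3)
S = -183191 (S = -7 - 1*(-428)² = -7 - 1*183184 = -7 - 183184 = -183191)
c(w, m) = -163/176 (c(w, m) = (3 + 323)/(-340 - 12) = 326/(-352) = 326*(-1/352) = -163/176)
S - c(-68 - 1*(-352), -132) = -183191 - 1*(-163/176) = -183191 + 163/176 = -32241453/176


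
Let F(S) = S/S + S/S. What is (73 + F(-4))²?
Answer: 5625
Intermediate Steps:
F(S) = 2 (F(S) = 1 + 1 = 2)
(73 + F(-4))² = (73 + 2)² = 75² = 5625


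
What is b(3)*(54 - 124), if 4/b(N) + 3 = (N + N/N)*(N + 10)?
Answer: -40/7 ≈ -5.7143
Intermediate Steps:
b(N) = 4/(-3 + (1 + N)*(10 + N)) (b(N) = 4/(-3 + (N + N/N)*(N + 10)) = 4/(-3 + (N + 1)*(10 + N)) = 4/(-3 + (1 + N)*(10 + N)))
b(3)*(54 - 124) = (4/(7 + 3² + 11*3))*(54 - 124) = (4/(7 + 9 + 33))*(-70) = (4/49)*(-70) = -40/7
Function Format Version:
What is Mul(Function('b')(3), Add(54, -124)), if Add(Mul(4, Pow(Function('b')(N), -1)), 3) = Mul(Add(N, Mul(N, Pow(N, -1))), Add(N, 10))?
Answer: Rational(-40, 7) ≈ -5.7143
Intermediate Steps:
Function('b')(N) = Mul(4, Pow(Add(-3, Mul(Add(1, N), Add(10, N))), -1)) (Function('b')(N) = Mul(4, Pow(Add(-3, Mul(Add(N, Mul(N, Pow(N, -1))), Add(N, 10))), -1)) = Mul(4, Pow(Add(-3, Mul(Add(N, 1), Add(10, N))), -1)) = Mul(4, Pow(Add(-3, Mul(Add(1, N), Add(10, N))), -1)))
Mul(Function('b')(3), Add(54, -124)) = Mul(Mul(4, Pow(Add(7, Pow(3, 2), Mul(11, 3)), -1)), Add(54, -124)) = Mul(Mul(4, Pow(Add(7, 9, 33), -1)), -70) = Mul(Mul(4, Pow(49, -1)), -70) = Mul(Mul(4, Rational(1, 49)), -70) = Mul(Rational(4, 49), -70) = Rational(-40, 7)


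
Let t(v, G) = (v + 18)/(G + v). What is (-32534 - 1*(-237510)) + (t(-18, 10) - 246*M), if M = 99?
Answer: 180622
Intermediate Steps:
t(v, G) = (18 + v)/(G + v)
(-32534 - 1*(-237510)) + (t(-18, 10) - 246*M) = (-32534 - 1*(-237510)) + ((18 - 18)/(10 - 18) - 246*99) = (-32534 + 237510) + (0/(-8) - 24354) = 204976 + (-⅛*0 - 24354) = 204976 + (0 - 24354) = 204976 - 24354 = 180622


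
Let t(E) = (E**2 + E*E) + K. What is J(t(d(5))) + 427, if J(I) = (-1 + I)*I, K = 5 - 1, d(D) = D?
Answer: 3289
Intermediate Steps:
K = 4
t(E) = 4 + 2*E**2 (t(E) = (E**2 + E*E) + 4 = (E**2 + E**2) + 4 = 2*E**2 + 4 = 4 + 2*E**2)
J(I) = I*(-1 + I)
J(t(d(5))) + 427 = (4 + 2*5**2)*(-1 + (4 + 2*5**2)) + 427 = (4 + 2*25)*(-1 + (4 + 2*25)) + 427 = (4 + 50)*(-1 + (4 + 50)) + 427 = 54*(-1 + 54) + 427 = 54*53 + 427 = 2862 + 427 = 3289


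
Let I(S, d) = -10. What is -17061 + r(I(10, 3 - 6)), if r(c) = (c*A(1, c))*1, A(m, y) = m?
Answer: -17071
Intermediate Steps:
r(c) = c (r(c) = (c*1)*1 = c*1 = c)
-17061 + r(I(10, 3 - 6)) = -17061 - 10 = -17071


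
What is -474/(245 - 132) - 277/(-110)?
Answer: -20839/12430 ≈ -1.6765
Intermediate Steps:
-474/(245 - 132) - 277/(-110) = -474/113 - 277*(-1/110) = -474*1/113 + 277/110 = -474/113 + 277/110 = -20839/12430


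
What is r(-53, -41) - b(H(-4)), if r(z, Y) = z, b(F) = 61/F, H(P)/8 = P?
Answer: -1635/32 ≈ -51.094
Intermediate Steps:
H(P) = 8*P
r(-53, -41) - b(H(-4)) = -53 - 61/(8*(-4)) = -53 - 61/(-32) = -53 - 61*(-1)/32 = -53 - 1*(-61/32) = -53 + 61/32 = -1635/32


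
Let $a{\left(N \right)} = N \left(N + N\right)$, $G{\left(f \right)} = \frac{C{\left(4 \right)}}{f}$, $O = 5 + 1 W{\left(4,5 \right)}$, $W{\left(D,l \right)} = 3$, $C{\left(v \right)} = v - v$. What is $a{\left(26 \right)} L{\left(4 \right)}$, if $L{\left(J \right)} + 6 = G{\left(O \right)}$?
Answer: $-8112$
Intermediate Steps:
$C{\left(v \right)} = 0$
$O = 8$ ($O = 5 + 1 \cdot 3 = 5 + 3 = 8$)
$G{\left(f \right)} = 0$ ($G{\left(f \right)} = \frac{0}{f} = 0$)
$L{\left(J \right)} = -6$ ($L{\left(J \right)} = -6 + 0 = -6$)
$a{\left(N \right)} = 2 N^{2}$ ($a{\left(N \right)} = N 2 N = 2 N^{2}$)
$a{\left(26 \right)} L{\left(4 \right)} = 2 \cdot 26^{2} \left(-6\right) = 2 \cdot 676 \left(-6\right) = 1352 \left(-6\right) = -8112$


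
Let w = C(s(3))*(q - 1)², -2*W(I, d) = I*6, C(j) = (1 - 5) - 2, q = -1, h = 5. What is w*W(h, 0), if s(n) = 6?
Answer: 360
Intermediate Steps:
C(j) = -6 (C(j) = -4 - 2 = -6)
W(I, d) = -3*I (W(I, d) = -I*6/2 = -3*I)
w = -24 (w = -6*(-1 - 1)² = -6*(-2)² = -6*4 = -24)
w*W(h, 0) = -(-72)*5 = -24*(-15) = 360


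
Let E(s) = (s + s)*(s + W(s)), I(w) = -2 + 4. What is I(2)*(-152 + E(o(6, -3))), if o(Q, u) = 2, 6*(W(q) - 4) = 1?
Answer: -764/3 ≈ -254.67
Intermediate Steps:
W(q) = 25/6 (W(q) = 4 + (⅙)*1 = 4 + ⅙ = 25/6)
I(w) = 2
E(s) = 2*s*(25/6 + s) (E(s) = (s + s)*(s + 25/6) = (2*s)*(25/6 + s) = 2*s*(25/6 + s))
I(2)*(-152 + E(o(6, -3))) = 2*(-152 + (⅓)*2*(25 + 6*2)) = 2*(-152 + (⅓)*2*(25 + 12)) = 2*(-152 + (⅓)*2*37) = 2*(-152 + 74/3) = 2*(-382/3) = -764/3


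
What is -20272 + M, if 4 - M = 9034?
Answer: -29302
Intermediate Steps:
M = -9030 (M = 4 - 1*9034 = 4 - 9034 = -9030)
-20272 + M = -20272 - 9030 = -29302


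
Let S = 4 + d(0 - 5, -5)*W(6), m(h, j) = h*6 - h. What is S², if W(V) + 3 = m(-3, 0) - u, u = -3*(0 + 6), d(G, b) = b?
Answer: 16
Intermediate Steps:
m(h, j) = 5*h (m(h, j) = 6*h - h = 5*h)
u = -18 (u = -3*6 = -18)
W(V) = 0 (W(V) = -3 + (5*(-3) - 1*(-18)) = -3 + (-15 + 18) = -3 + 3 = 0)
S = 4 (S = 4 - 5*0 = 4 + 0 = 4)
S² = 4² = 16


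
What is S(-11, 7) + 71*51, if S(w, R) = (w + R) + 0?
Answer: 3617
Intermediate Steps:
S(w, R) = R + w (S(w, R) = (R + w) + 0 = R + w)
S(-11, 7) + 71*51 = (7 - 11) + 71*51 = -4 + 3621 = 3617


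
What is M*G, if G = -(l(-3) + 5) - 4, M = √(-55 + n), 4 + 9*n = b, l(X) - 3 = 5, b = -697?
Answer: -34*I*√299/3 ≈ -195.97*I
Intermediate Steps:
l(X) = 8 (l(X) = 3 + 5 = 8)
n = -701/9 (n = -4/9 + (⅑)*(-697) = -4/9 - 697/9 = -701/9 ≈ -77.889)
M = 2*I*√299/3 (M = √(-55 - 701/9) = √(-1196/9) = 2*I*√299/3 ≈ 11.528*I)
G = -17 (G = -(8 + 5) - 4 = -1*13 - 4 = -13 - 4 = -17)
M*G = (2*I*√299/3)*(-17) = -34*I*√299/3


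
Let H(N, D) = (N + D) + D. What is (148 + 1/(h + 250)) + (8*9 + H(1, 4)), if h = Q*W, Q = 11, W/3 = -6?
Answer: 11909/52 ≈ 229.02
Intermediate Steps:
W = -18 (W = 3*(-6) = -18)
H(N, D) = N + 2*D (H(N, D) = (D + N) + D = N + 2*D)
h = -198 (h = 11*(-18) = -198)
(148 + 1/(h + 250)) + (8*9 + H(1, 4)) = (148 + 1/(-198 + 250)) + (8*9 + (1 + 2*4)) = (148 + 1/52) + (72 + (1 + 8)) = (148 + 1/52) + (72 + 9) = 7697/52 + 81 = 11909/52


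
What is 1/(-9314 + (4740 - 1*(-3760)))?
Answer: -1/814 ≈ -0.0012285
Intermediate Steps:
1/(-9314 + (4740 - 1*(-3760))) = 1/(-9314 + (4740 + 3760)) = 1/(-9314 + 8500) = 1/(-814) = -1/814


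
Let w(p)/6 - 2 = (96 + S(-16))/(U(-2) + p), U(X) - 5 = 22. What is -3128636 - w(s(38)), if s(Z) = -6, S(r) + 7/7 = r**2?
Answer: -21901238/7 ≈ -3.1287e+6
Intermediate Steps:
S(r) = -1 + r**2
U(X) = 27 (U(X) = 5 + 22 = 27)
w(p) = 12 + 2106/(27 + p) (w(p) = 12 + 6*((96 + (-1 + (-16)**2))/(27 + p)) = 12 + 6*((96 + (-1 + 256))/(27 + p)) = 12 + 6*((96 + 255)/(27 + p)) = 12 + 6*(351/(27 + p)) = 12 + 2106/(27 + p))
-3128636 - w(s(38)) = -3128636 - 6*(405 + 2*(-6))/(27 - 6) = -3128636 - 6*(405 - 12)/21 = -3128636 - 6*393/21 = -3128636 - 1*786/7 = -3128636 - 786/7 = -21901238/7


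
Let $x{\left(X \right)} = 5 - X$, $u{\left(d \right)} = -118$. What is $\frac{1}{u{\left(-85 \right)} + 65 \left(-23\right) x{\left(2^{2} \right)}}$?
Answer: $- \frac{1}{1613} \approx -0.00061996$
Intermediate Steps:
$\frac{1}{u{\left(-85 \right)} + 65 \left(-23\right) x{\left(2^{2} \right)}} = \frac{1}{-118 + 65 \left(-23\right) \left(5 - 2^{2}\right)} = \frac{1}{-118 - 1495 \left(5 - 4\right)} = \frac{1}{-118 - 1495} = \frac{1}{-1613} = - \frac{1}{1613}$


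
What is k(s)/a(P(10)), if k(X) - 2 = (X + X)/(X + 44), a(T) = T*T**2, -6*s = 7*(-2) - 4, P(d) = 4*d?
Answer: 1/30080 ≈ 3.3245e-5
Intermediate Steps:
s = 3 (s = -(7*(-2) - 4)/6 = -(-14 - 4)/6 = -1/6*(-18) = 3)
a(T) = T**3
k(X) = 2 + 2*X/(44 + X) (k(X) = 2 + (X + X)/(X + 44) = 2 + (2*X)/(44 + X) = 2 + 2*X/(44 + X))
k(s)/a(P(10)) = (4*(22 + 3)/(44 + 3))/((4*10)**3) = (4*25/47)/(40**3) = (4*(1/47)*25)/64000 = (100/47)*(1/64000) = 1/30080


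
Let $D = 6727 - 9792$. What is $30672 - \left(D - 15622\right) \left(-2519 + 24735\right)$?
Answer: $415181064$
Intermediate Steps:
$D = -3065$
$30672 - \left(D - 15622\right) \left(-2519 + 24735\right) = 30672 - \left(-3065 - 15622\right) \left(-2519 + 24735\right) = 30672 - \left(-18687\right) 22216 = 30672 - -415150392 = 30672 + 415150392 = 415181064$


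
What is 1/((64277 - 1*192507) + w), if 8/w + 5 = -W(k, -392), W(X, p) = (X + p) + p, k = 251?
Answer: -66/8463179 ≈ -7.7985e-6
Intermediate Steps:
W(X, p) = X + 2*p
w = 1/66 (w = 8/(-5 - (251 + 2*(-392))) = 8/(-5 - (251 - 784)) = 8/(-5 - 1*(-533)) = 8/(-5 + 533) = 8/528 = 8*(1/528) = 1/66 ≈ 0.015152)
1/((64277 - 1*192507) + w) = 1/((64277 - 1*192507) + 1/66) = 1/((64277 - 192507) + 1/66) = 1/(-128230 + 1/66) = 1/(-8463179/66) = -66/8463179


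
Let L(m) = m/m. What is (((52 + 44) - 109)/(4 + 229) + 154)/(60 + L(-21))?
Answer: 35869/14213 ≈ 2.5237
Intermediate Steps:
L(m) = 1
(((52 + 44) - 109)/(4 + 229) + 154)/(60 + L(-21)) = (((52 + 44) - 109)/(4 + 229) + 154)/(60 + 1) = ((96 - 109)/233 + 154)/61 = (-13*1/233 + 154)*(1/61) = (-13/233 + 154)*(1/61) = (35869/233)*(1/61) = 35869/14213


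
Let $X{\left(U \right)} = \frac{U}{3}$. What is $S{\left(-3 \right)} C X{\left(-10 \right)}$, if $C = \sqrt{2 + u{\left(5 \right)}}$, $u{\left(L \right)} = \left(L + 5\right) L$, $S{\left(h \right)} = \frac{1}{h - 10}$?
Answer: $\frac{20 \sqrt{13}}{39} \approx 1.849$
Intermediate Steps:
$S{\left(h \right)} = \frac{1}{-10 + h}$
$X{\left(U \right)} = \frac{U}{3}$ ($X{\left(U \right)} = U \frac{1}{3} = \frac{U}{3}$)
$u{\left(L \right)} = L \left(5 + L\right)$ ($u{\left(L \right)} = \left(5 + L\right) L = L \left(5 + L\right)$)
$C = 2 \sqrt{13}$ ($C = \sqrt{2 + 5 \left(5 + 5\right)} = \sqrt{2 + 5 \cdot 10} = \sqrt{2 + 50} = \sqrt{52} = 2 \sqrt{13} \approx 7.2111$)
$S{\left(-3 \right)} C X{\left(-10 \right)} = \frac{2 \sqrt{13}}{-10 - 3} \cdot \frac{1}{3} \left(-10\right) = \frac{2 \sqrt{13}}{-13} \left(- \frac{10}{3}\right) = - \frac{2 \sqrt{13}}{13} \left(- \frac{10}{3}\right) = \frac{20 \sqrt{13}}{39}$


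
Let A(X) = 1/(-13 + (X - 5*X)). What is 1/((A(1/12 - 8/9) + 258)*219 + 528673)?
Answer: 88/51493429 ≈ 1.7090e-6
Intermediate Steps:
A(X) = 1/(-13 - 4*X)
1/((A(1/12 - 8/9) + 258)*219 + 528673) = 1/((-1/(13 + 4*(1/12 - 8/9)) + 258)*219 + 528673) = 1/((-1/(13 + 4*(-29/36)) + 258)*219 + 528673) = 1/((-1/(13 - 29/9) + 258)*219 + 528673) = 1/((-1/88/9 + 258)*219 + 528673) = 1/((-1*9/88 + 258)*219 + 528673) = 1/((-9/88 + 258)*219 + 528673) = 1/((22695/88)*219 + 528673) = 1/(4970205/88 + 528673) = 1/(51493429/88) = 88/51493429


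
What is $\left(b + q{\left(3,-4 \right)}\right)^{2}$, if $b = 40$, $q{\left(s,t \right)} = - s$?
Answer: $1369$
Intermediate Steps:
$\left(b + q{\left(3,-4 \right)}\right)^{2} = \left(40 - 3\right)^{2} = 37^{2} = 1369$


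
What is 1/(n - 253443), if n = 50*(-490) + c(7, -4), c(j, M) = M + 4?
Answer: -1/277943 ≈ -3.5979e-6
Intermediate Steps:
c(j, M) = 4 + M
n = -24500 (n = 50*(-490) + (4 - 4) = -24500 + 0 = -24500)
1/(n - 253443) = 1/(-24500 - 253443) = 1/(-277943) = -1/277943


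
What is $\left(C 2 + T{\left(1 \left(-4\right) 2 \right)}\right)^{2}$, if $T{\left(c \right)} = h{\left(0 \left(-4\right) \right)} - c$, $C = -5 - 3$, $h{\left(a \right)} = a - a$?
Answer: $64$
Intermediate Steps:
$h{\left(a \right)} = 0$
$C = -8$
$T{\left(c \right)} = - c$ ($T{\left(c \right)} = 0 - c = - c$)
$\left(C 2 + T{\left(1 \left(-4\right) 2 \right)}\right)^{2} = \left(\left(-8\right) 2 - 1 \left(-4\right) 2\right)^{2} = \left(-16 - \left(-4\right) 2\right)^{2} = \left(-16 - -8\right)^{2} = \left(-16 + 8\right)^{2} = \left(-8\right)^{2} = 64$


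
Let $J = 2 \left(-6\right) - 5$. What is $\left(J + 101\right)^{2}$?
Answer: $7056$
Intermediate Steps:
$J = -17$ ($J = -12 - 5 = -17$)
$\left(J + 101\right)^{2} = \left(-17 + 101\right)^{2} = 84^{2} = 7056$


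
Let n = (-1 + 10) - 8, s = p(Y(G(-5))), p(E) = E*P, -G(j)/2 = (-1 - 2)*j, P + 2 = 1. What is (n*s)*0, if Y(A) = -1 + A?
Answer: 0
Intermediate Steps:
P = -1 (P = -2 + 1 = -1)
G(j) = 6*j (G(j) = -2*(-1 - 2)*j = -(-6)*j = 6*j)
p(E) = -E (p(E) = E*(-1) = -E)
s = 31 (s = -(-1 + 6*(-5)) = -(-1 - 30) = -1*(-31) = 31)
n = 1 (n = 9 - 8 = 1)
(n*s)*0 = (1*31)*0 = 31*0 = 0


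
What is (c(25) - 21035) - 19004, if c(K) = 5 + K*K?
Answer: -39409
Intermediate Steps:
c(K) = 5 + K²
(c(25) - 21035) - 19004 = ((5 + 25²) - 21035) - 19004 = ((5 + 625) - 21035) - 19004 = (630 - 21035) - 19004 = -20405 - 19004 = -39409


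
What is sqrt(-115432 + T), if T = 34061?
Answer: I*sqrt(81371) ≈ 285.26*I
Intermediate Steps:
sqrt(-115432 + T) = sqrt(-115432 + 34061) = sqrt(-81371) = I*sqrt(81371)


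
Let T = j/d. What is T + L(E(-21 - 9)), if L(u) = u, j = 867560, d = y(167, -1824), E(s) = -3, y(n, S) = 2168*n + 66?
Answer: -109403/181061 ≈ -0.60423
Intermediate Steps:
y(n, S) = 66 + 2168*n
d = 362122 (d = 66 + 2168*167 = 66 + 362056 = 362122)
T = 433780/181061 (T = 867560/362122 = 867560*(1/362122) = 433780/181061 ≈ 2.3958)
T + L(E(-21 - 9)) = 433780/181061 - 3 = -109403/181061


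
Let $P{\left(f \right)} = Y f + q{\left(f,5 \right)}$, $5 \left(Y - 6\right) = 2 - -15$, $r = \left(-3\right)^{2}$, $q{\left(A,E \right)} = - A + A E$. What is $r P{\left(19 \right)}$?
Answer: $\frac{11457}{5} \approx 2291.4$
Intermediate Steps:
$r = 9$
$Y = \frac{47}{5}$ ($Y = 6 + \frac{2 - -15}{5} = 6 + \frac{2 + 15}{5} = 6 + \frac{1}{5} \cdot 17 = 6 + \frac{17}{5} = \frac{47}{5} \approx 9.4$)
$P{\left(f \right)} = \frac{67 f}{5}$ ($P{\left(f \right)} = \frac{47 f}{5} + f \left(-1 + 5\right) = \frac{47 f}{5} + f 4 = \frac{47 f}{5} + 4 f = \frac{67 f}{5}$)
$r P{\left(19 \right)} = 9 \cdot \frac{67}{5} \cdot 19 = 9 \cdot \frac{1273}{5} = \frac{11457}{5}$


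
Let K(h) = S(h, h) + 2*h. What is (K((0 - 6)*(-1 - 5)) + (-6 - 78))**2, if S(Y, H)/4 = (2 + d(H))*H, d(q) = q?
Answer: 29811600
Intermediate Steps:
S(Y, H) = 4*H*(2 + H) (S(Y, H) = 4*((2 + H)*H) = 4*(H*(2 + H)) = 4*H*(2 + H))
K(h) = 2*h + 4*h*(2 + h) (K(h) = 4*h*(2 + h) + 2*h = 2*h + 4*h*(2 + h))
(K((0 - 6)*(-1 - 5)) + (-6 - 78))**2 = (2*((0 - 6)*(-1 - 5))*(5 + 2*((0 - 6)*(-1 - 5))) + (-6 - 78))**2 = (2*(-6*(-6))*(5 + 2*(-6*(-6))) - 84)**2 = (2*36*(5 + 2*36) - 84)**2 = (2*36*(5 + 72) - 84)**2 = (2*36*77 - 84)**2 = (5544 - 84)**2 = 5460**2 = 29811600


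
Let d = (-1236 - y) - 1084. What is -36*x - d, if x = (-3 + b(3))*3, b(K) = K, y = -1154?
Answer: 1166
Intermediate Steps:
d = -1166 (d = (-1236 - 1*(-1154)) - 1084 = (-1236 + 1154) - 1084 = -82 - 1084 = -1166)
x = 0 (x = (-3 + 3)*3 = 0*3 = 0)
-36*x - d = -36*0 - 1*(-1166) = 0 + 1166 = 1166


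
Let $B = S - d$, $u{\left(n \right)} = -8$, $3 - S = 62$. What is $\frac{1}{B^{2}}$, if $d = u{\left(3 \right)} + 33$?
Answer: $\frac{1}{7056} \approx 0.00014172$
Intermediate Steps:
$S = -59$ ($S = 3 - 62 = -59$)
$d = 25$ ($d = -8 + 33 = 25$)
$B = -84$ ($B = -59 - 25 = -84$)
$\frac{1}{B^{2}} = \frac{1}{\left(-84\right)^{2}} = \frac{1}{7056}$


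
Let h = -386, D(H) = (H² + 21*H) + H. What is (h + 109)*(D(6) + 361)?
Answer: -146533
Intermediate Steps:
D(H) = H² + 22*H
(h + 109)*(D(6) + 361) = (-386 + 109)*(6*(22 + 6) + 361) = -277*(6*28 + 361) = -277*(168 + 361) = -277*529 = -146533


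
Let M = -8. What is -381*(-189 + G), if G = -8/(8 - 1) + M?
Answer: 528447/7 ≈ 75492.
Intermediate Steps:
G = -64/7 (G = -8/(8 - 1) - 8 = -8/7 - 8 = -64/7 ≈ -9.1429)
-381*(-189 + G) = -381*(-189 - 64/7) = -381*(-1387/7) = 528447/7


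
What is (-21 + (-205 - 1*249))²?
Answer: 225625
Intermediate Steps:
(-21 + (-205 - 1*249))² = (-21 + (-205 - 249))² = (-21 - 454)² = (-475)² = 225625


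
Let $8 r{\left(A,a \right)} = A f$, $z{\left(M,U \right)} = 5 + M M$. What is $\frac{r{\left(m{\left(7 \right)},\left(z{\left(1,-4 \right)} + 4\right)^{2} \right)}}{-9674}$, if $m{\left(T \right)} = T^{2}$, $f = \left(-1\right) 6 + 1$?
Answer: $\frac{35}{11056} \approx 0.0031657$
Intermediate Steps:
$f = -5$ ($f = -6 + 1 = -5$)
$z{\left(M,U \right)} = 5 + M^{2}$
$r{\left(A,a \right)} = - \frac{5 A}{8}$ ($r{\left(A,a \right)} = \frac{A \left(-5\right)}{8} = \frac{\left(-5\right) A}{8} = - \frac{5 A}{8}$)
$\frac{r{\left(m{\left(7 \right)},\left(z{\left(1,-4 \right)} + 4\right)^{2} \right)}}{-9674} = \frac{\left(- \frac{5}{8}\right) 7^{2}}{-9674} = \left(- \frac{5}{8}\right) 49 \left(- \frac{1}{9674}\right) = \left(- \frac{245}{8}\right) \left(- \frac{1}{9674}\right) = \frac{35}{11056}$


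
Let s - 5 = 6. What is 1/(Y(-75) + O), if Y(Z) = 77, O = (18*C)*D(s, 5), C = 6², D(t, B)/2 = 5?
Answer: 1/6557 ≈ 0.00015251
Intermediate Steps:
s = 11 (s = 5 + 6 = 11)
D(t, B) = 10 (D(t, B) = 2*5 = 10)
C = 36
O = 6480 (O = (18*36)*10 = 648*10 = 6480)
1/(Y(-75) + O) = 1/(77 + 6480) = 1/6557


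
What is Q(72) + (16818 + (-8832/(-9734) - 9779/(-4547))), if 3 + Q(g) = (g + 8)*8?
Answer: 386351170240/22130249 ≈ 17458.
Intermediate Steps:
Q(g) = 61 + 8*g (Q(g) = -3 + (g + 8)*8 = -3 + (8 + g)*8 = -3 + (64 + 8*g) = 61 + 8*g)
Q(72) + (16818 + (-8832/(-9734) - 9779/(-4547))) = (61 + 8*72) + (16818 + (-8832/(-9734) - 9779/(-4547))) = (61 + 576) + (16818 + (-8832*(-1/9734) - 9779*(-1/4547))) = 637 + (16818 + (4416/4867 + 9779/4547)) = 637 + (16818 + 67673945/22130249) = 637 + 372254201627/22130249 = 386351170240/22130249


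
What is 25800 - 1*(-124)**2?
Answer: 10424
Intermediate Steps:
25800 - 1*(-124)**2 = 25800 - 1*15376 = 25800 - 15376 = 10424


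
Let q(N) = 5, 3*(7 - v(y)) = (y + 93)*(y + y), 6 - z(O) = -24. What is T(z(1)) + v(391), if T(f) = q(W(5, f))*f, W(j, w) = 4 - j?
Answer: -378017/3 ≈ -1.2601e+5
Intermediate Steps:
z(O) = 30 (z(O) = 6 - 1*(-24) = 6 + 24 = 30)
v(y) = 7 - 2*y*(93 + y)/3 (v(y) = 7 - (y + 93)*(y + y)/3 = 7 - (93 + y)*2*y/3 = 7 - 2*y*(93 + y)/3)
T(f) = 5*f
T(z(1)) + v(391) = 5*30 + (7 - 62*391 - 2/3*391**2) = 150 + (7 - 24242 - 2/3*152881) = 150 + (7 - 24242 - 305762/3) = 150 - 378467/3 = -378017/3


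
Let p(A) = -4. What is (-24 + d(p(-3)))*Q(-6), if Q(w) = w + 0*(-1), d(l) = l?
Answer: 168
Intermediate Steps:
Q(w) = w (Q(w) = w + 0 = w)
(-24 + d(p(-3)))*Q(-6) = (-24 - 4)*(-6) = -28*(-6) = 168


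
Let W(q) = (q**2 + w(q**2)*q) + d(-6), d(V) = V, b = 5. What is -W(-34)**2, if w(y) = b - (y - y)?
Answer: -960400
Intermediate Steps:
w(y) = 5 (w(y) = 5 - (y - y) = 5 - 1*0 = 5 + 0 = 5)
W(q) = -6 + q**2 + 5*q (W(q) = (q**2 + 5*q) - 6 = -6 + q**2 + 5*q)
-W(-34)**2 = -(-6 + (-34)**2 + 5*(-34))**2 = -(-6 + 1156 - 170)**2 = -1*980**2 = -1*960400 = -960400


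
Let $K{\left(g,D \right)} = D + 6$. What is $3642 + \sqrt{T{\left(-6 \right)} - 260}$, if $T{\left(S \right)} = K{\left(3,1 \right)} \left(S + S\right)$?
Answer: $3642 + 2 i \sqrt{86} \approx 3642.0 + 18.547 i$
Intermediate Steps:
$K{\left(g,D \right)} = 6 + D$
$T{\left(S \right)} = 14 S$ ($T{\left(S \right)} = \left(6 + 1\right) \left(S + S\right) = 7 \cdot 2 S = 14 S$)
$3642 + \sqrt{T{\left(-6 \right)} - 260} = 3642 + \sqrt{14 \left(-6\right) - 260} = 3642 + \sqrt{-84 - 260} = 3642 + \sqrt{-344} = 3642 + 2 i \sqrt{86}$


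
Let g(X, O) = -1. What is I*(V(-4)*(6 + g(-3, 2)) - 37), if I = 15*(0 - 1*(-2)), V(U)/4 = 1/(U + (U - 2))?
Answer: -1170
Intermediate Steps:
V(U) = 4/(-2 + 2*U) (V(U) = 4/(U + (U - 2)) = 4/(U + (-2 + U)) = 4/(-2 + 2*U))
I = 30 (I = 15*(0 + 2) = 15*2 = 30)
I*(V(-4)*(6 + g(-3, 2)) - 37) = 30*((2/(-1 - 4))*(6 - 1) - 37) = 30*((2/(-5))*5 - 37) = 30*((2*(-⅕))*5 - 37) = 30*(-⅖*5 - 37) = 30*(-2 - 37) = 30*(-39) = -1170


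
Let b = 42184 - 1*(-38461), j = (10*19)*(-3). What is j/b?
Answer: -114/16129 ≈ -0.0070680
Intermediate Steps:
j = -570 (j = 190*(-3) = -570)
b = 80645 (b = 42184 + 38461 = 80645)
j/b = -570/80645 = -570*1/80645 = -114/16129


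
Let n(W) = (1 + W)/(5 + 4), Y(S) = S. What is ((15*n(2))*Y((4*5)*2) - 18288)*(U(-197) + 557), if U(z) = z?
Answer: -6511680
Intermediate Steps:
n(W) = ⅑ + W/9 (n(W) = (1 + W)/9 = (1 + W)*(⅑) = ⅑ + W/9)
((15*n(2))*Y((4*5)*2) - 18288)*(U(-197) + 557) = ((15*(⅑ + (⅑)*2))*((4*5)*2) - 18288)*(-197 + 557) = ((15*(⅑ + 2/9))*(20*2) - 18288)*360 = ((15*(⅓))*40 - 18288)*360 = (5*40 - 18288)*360 = (200 - 18288)*360 = -18088*360 = -6511680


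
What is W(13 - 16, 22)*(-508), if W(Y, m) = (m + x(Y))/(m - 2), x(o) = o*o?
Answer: -3937/5 ≈ -787.40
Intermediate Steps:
x(o) = o²
W(Y, m) = (m + Y²)/(-2 + m) (W(Y, m) = (m + Y²)/(m - 2) = (m + Y²)/(-2 + m))
W(13 - 16, 22)*(-508) = ((22 + (13 - 16)²)/(-2 + 22))*(-508) = ((22 + (-3)²)/20)*(-508) = ((22 + 9)/20)*(-508) = ((1/20)*31)*(-508) = (31/20)*(-508) = -3937/5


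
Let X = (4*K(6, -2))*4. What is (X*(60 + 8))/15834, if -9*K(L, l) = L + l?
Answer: -2176/71253 ≈ -0.030539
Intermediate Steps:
K(L, l) = -L/9 - l/9 (K(L, l) = -(L + l)/9 = -L/9 - l/9)
X = -64/9 (X = (4*(-1/9*6 - 1/9*(-2)))*4 = (4*(-2/3 + 2/9))*4 = (4*(-4/9))*4 = -16/9*4 = -64/9 ≈ -7.1111)
(X*(60 + 8))/15834 = -64*(60 + 8)/9/15834 = -64/9*68*(1/15834) = -4352/9*1/15834 = -2176/71253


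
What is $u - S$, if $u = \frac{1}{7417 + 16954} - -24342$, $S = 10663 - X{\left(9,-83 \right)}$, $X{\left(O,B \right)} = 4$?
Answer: $\frac{333468394}{24371} \approx 13683.0$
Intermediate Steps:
$S = 10659$ ($S = 10663 - 4 = 10659$)
$u = \frac{593238883}{24371}$ ($u = \frac{1}{24371} + 24342 = \frac{593238883}{24371} \approx 24342.0$)
$u - S = \frac{593238883}{24371} - 10659 = \frac{333468394}{24371}$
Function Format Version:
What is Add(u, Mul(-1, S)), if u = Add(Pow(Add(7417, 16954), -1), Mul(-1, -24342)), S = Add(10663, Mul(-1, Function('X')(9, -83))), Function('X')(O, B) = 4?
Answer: Rational(333468394, 24371) ≈ 13683.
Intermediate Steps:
S = 10659 (S = Add(10663, Mul(-1, 4)) = Add(10663, -4) = 10659)
u = Rational(593238883, 24371) (u = Add(Pow(24371, -1), 24342) = Add(Rational(1, 24371), 24342) = Rational(593238883, 24371) ≈ 24342.)
Add(u, Mul(-1, S)) = Add(Rational(593238883, 24371), Mul(-1, 10659)) = Add(Rational(593238883, 24371), -10659) = Rational(333468394, 24371)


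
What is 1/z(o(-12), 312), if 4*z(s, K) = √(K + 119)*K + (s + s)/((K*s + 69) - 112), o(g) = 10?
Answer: -15385/24826841295491 + 738498462*√431/24826841295491 ≈ 0.00061754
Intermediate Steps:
z(s, K) = s/(2*(-43 + K*s)) + K*√(119 + K)/4 (z(s, K) = (√(K + 119)*K + (s + s)/((K*s + 69) - 112))/4 = (√(119 + K)*K + (2*s)/((69 + K*s) - 112))/4 = (K*√(119 + K) + (2*s)/(-43 + K*s))/4 = (K*√(119 + K) + 2*s/(-43 + K*s))/4 = s/(2*(-43 + K*s)) + K*√(119 + K)/4)
1/z(o(-12), 312) = 1/((2*10 - 43*312*√(119 + 312) + 10*312²*√(119 + 312))/(4*(-43 + 312*10))) = 1/((20 - 43*312*√431 + 10*97344*√431)/(4*(-43 + 3120))) = 1/((¼)*(20 - 13416*√431 + 973440*√431)/3077) = 1/((¼)*(1/3077)*(20 + 960024*√431)) = 1/(5/3077 + 78*√431)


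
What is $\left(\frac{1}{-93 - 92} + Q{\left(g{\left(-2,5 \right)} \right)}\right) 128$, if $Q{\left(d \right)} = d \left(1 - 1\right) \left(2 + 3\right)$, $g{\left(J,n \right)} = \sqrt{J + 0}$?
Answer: $- \frac{128}{185} \approx -0.69189$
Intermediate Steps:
$g{\left(J,n \right)} = \sqrt{J}$
$Q{\left(d \right)} = 0$ ($Q{\left(d \right)} = d 0 \cdot 5 = 0 \cdot 5 = 0$)
$\left(\frac{1}{-93 - 92} + Q{\left(g{\left(-2,5 \right)} \right)}\right) 128 = \left(\frac{1}{-93 - 92} + 0\right) 128 = \left(\frac{1}{-185} + 0\right) 128 = \left(- \frac{1}{185} + 0\right) 128 = \left(- \frac{1}{185}\right) 128 = - \frac{128}{185}$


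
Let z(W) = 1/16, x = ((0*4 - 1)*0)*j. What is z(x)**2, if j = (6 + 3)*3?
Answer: 1/256 ≈ 0.0039063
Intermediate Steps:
j = 27 (j = 9*3 = 27)
x = 0 (x = ((0*4 - 1)*0)*27 = ((0 - 1)*0)*27 = -1*0*27 = 0*27 = 0)
z(W) = 1/16
z(x)**2 = (1/16)**2 = 1/256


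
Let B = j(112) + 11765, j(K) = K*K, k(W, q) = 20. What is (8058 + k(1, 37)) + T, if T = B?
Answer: 32387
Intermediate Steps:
j(K) = K**2
B = 24309 (B = 112**2 + 11765 = 12544 + 11765 = 24309)
T = 24309
(8058 + k(1, 37)) + T = (8058 + 20) + 24309 = 8078 + 24309 = 32387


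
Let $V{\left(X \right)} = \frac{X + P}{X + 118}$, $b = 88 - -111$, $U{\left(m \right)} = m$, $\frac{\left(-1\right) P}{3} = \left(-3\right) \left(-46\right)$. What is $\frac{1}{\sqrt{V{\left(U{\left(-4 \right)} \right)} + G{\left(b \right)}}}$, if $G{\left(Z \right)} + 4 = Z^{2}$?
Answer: $\frac{\sqrt{89085}}{59390} \approx 0.0050256$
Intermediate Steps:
$P = -414$ ($P = - 3 \left(\left(-3\right) \left(-46\right)\right) = \left(-3\right) 138 = -414$)
$b = 199$ ($b = 88 + 111 = 199$)
$V{\left(X \right)} = \frac{-414 + X}{118 + X}$ ($V{\left(X \right)} = \frac{X - 414}{X + 118} = \frac{-414 + X}{118 + X}$)
$G{\left(Z \right)} = -4 + Z^{2}$
$\frac{1}{\sqrt{V{\left(U{\left(-4 \right)} \right)} + G{\left(b \right)}}} = \frac{1}{\sqrt{\frac{-414 - 4}{118 - 4} - \left(4 - 199^{2}\right)}} = \frac{1}{\sqrt{\frac{1}{114} \left(-418\right) + \left(-4 + 39601\right)}} = \frac{1}{\sqrt{\frac{1}{114} \left(-418\right) + 39597}} = \frac{1}{\sqrt{- \frac{11}{3} + 39597}} = \frac{1}{\sqrt{\frac{118780}{3}}} = \frac{1}{\frac{2}{3} \sqrt{89085}} = \frac{\sqrt{89085}}{59390}$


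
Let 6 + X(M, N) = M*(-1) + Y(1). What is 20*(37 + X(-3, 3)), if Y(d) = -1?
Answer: 660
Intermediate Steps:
X(M, N) = -7 - M (X(M, N) = -6 + (M*(-1) - 1) = -6 + (-M - 1) = -6 + (-1 - M) = -7 - M)
20*(37 + X(-3, 3)) = 20*(37 + (-7 - 1*(-3))) = 20*(37 + (-7 + 3)) = 20*(37 - 4) = 20*33 = 660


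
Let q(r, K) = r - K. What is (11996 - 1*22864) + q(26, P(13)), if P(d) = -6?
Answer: -10836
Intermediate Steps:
(11996 - 1*22864) + q(26, P(13)) = (11996 - 1*22864) + (26 - 1*(-6)) = (11996 - 22864) + (26 + 6) = -10868 + 32 = -10836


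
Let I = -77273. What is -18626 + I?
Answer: -95899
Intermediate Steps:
-18626 + I = -18626 - 77273 = -95899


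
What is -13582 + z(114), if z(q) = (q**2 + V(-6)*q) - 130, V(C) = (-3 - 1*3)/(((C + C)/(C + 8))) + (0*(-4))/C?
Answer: -602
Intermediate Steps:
V(C) = -3*(8 + C)/C (V(C) = (-3 - 3)/(((2*C)/(8 + C))) + 0/C = -6*(8 + C)/(2*C) + 0 = -3*(8 + C)/C + 0 = -3*(8 + C)/C)
z(q) = -130 + q + q**2 (z(q) = (q**2 + (-3 - 24/(-6))*q) - 130 = (q**2 + (-3 - 24*(-1/6))*q) - 130 = (q**2 + (-3 + 4)*q) - 130 = (q**2 + 1*q) - 130 = (q**2 + q) - 130 = (q + q**2) - 130 = -130 + q + q**2)
-13582 + z(114) = -13582 + (-130 + 114 + 114**2) = -13582 + (-130 + 114 + 12996) = -13582 + 12980 = -602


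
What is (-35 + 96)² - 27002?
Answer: -23281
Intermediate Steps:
(-35 + 96)² - 27002 = 61² - 27002 = 3721 - 27002 = -23281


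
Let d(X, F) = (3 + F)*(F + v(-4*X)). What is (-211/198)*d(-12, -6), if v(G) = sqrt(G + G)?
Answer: -211/11 + 422*sqrt(6)/33 ≈ 12.142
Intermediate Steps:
v(G) = sqrt(2)*sqrt(G) (v(G) = sqrt(2*G) = sqrt(2)*sqrt(G))
d(X, F) = (3 + F)*(F + 2*sqrt(2)*sqrt(-X)) (d(X, F) = (3 + F)*(F + sqrt(2)*sqrt(-4*X)) = (3 + F)*(F + sqrt(2)*(2*sqrt(-X))) = (3 + F)*(F + 2*sqrt(2)*sqrt(-X)))
(-211/198)*d(-12, -6) = (-211/198)*((-6)**2 + 3*(-6) + 6*sqrt(2)*sqrt(-1*(-12)) + 2*(-6)*sqrt(2)*sqrt(-1*(-12))) = ((1/198)*(-211))*(36 - 18 + 6*sqrt(2)*sqrt(12) + 2*(-6)*sqrt(2)*sqrt(12)) = -211*(36 - 18 + 6*sqrt(2)*(2*sqrt(3)) + 2*(-6)*sqrt(2)*(2*sqrt(3)))/198 = -211*(36 - 18 + 12*sqrt(6) - 24*sqrt(6))/198 = -211*(18 - 12*sqrt(6))/198 = -211/11 + 422*sqrt(6)/33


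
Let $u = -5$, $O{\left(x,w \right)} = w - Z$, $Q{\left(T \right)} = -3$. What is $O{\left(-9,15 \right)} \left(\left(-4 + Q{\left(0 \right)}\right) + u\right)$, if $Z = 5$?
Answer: $-120$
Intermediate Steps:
$O{\left(x,w \right)} = -5 + w$ ($O{\left(x,w \right)} = w - 5 = -5 + w$)
$O{\left(-9,15 \right)} \left(\left(-4 + Q{\left(0 \right)}\right) + u\right) = \left(-5 + 15\right) \left(\left(-4 - 3\right) - 5\right) = 10 \left(-7 - 5\right) = 10 \left(-12\right) = -120$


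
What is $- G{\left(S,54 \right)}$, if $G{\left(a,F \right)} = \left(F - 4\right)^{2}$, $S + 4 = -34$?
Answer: $-2500$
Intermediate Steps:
$S = -38$ ($S = -4 - 34 = -38$)
$G{\left(a,F \right)} = \left(-4 + F\right)^{2}$
$- G{\left(S,54 \right)} = - \left(-4 + 54\right)^{2} = - 50^{2} = \left(-1\right) 2500 = -2500$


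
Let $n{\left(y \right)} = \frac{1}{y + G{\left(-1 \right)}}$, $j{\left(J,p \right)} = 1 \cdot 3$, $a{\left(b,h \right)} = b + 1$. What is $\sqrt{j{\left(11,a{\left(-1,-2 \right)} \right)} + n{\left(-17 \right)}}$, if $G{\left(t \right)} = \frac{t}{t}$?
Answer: $\frac{\sqrt{47}}{4} \approx 1.7139$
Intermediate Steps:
$a{\left(b,h \right)} = 1 + b$
$G{\left(t \right)} = 1$
$j{\left(J,p \right)} = 3$
$n{\left(y \right)} = \frac{1}{1 + y}$ ($n{\left(y \right)} = \frac{1}{y + 1} = \frac{1}{1 + y}$)
$\sqrt{j{\left(11,a{\left(-1,-2 \right)} \right)} + n{\left(-17 \right)}} = \sqrt{3 + \frac{1}{1 - 17}} = \sqrt{3 + \frac{1}{-16}} = \sqrt{3 - \frac{1}{16}} = \sqrt{\frac{47}{16}} = \frac{\sqrt{47}}{4}$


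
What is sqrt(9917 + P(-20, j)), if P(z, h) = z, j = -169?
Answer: sqrt(9897) ≈ 99.484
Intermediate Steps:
sqrt(9917 + P(-20, j)) = sqrt(9917 - 20) = sqrt(9897)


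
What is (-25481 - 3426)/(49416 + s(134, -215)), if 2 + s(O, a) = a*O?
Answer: -28907/20604 ≈ -1.4030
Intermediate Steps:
s(O, a) = -2 + O*a (s(O, a) = -2 + a*O = -2 + O*a)
(-25481 - 3426)/(49416 + s(134, -215)) = (-25481 - 3426)/(49416 + (-2 + 134*(-215))) = -28907/(49416 + (-2 - 28810)) = -28907/(49416 - 28812) = -28907/20604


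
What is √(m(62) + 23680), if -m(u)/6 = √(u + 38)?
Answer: 2*√5905 ≈ 153.69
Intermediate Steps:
m(u) = -6*√(38 + u) (m(u) = -6*√(u + 38) = -6*√(38 + u))
√(m(62) + 23680) = √(-6*√(38 + 62) + 23680) = √(-6*√100 + 23680) = √(-6*10 + 23680) = √(-60 + 23680) = √23620 = 2*√5905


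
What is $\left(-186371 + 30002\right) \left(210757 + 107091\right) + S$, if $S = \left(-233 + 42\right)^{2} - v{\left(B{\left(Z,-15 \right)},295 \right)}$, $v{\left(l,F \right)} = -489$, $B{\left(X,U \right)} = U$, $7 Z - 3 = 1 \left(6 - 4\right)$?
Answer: $-49701536942$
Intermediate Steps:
$Z = \frac{5}{7}$ ($Z = \frac{3}{7} + \frac{1 \left(6 - 4\right)}{7} = \frac{3}{7} + \frac{1 \cdot 2}{7} = \frac{3}{7} + \frac{1}{7} \cdot 2 = \frac{3}{7} + \frac{2}{7} = \frac{5}{7} \approx 0.71429$)
$S = 36970$ ($S = \left(-233 + 42\right)^{2} - -489 = \left(-191\right)^{2} + 489 = 36481 + 489 = 36970$)
$\left(-186371 + 30002\right) \left(210757 + 107091\right) + S = \left(-186371 + 30002\right) \left(210757 + 107091\right) + 36970 = \left(-156369\right) 317848 + 36970 = -49701573912 + 36970 = -49701536942$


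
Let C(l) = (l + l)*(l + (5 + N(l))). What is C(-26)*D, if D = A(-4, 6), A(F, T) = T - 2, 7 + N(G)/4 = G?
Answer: 31824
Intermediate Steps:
N(G) = -28 + 4*G
A(F, T) = -2 + T
C(l) = 2*l*(-23 + 5*l) (C(l) = (l + l)*(l + (5 + (-28 + 4*l))) = (2*l)*(l + (-23 + 4*l)) = (2*l)*(-23 + 5*l) = 2*l*(-23 + 5*l))
D = 4 (D = -2 + 6 = 4)
C(-26)*D = (2*(-26)*(-23 + 5*(-26)))*4 = (2*(-26)*(-23 - 130))*4 = (2*(-26)*(-153))*4 = 7956*4 = 31824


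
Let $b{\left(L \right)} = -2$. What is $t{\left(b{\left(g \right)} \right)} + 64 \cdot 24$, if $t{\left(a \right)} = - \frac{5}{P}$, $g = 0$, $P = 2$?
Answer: $\frac{3067}{2} \approx 1533.5$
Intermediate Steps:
$t{\left(a \right)} = - \frac{5}{2}$
$t{\left(b{\left(g \right)} \right)} + 64 \cdot 24 = - \frac{5}{2} + 64 \cdot 24 = - \frac{5}{2} + 1536 = \frac{3067}{2}$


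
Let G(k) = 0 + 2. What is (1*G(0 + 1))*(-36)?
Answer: -72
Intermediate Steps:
G(k) = 2
(1*G(0 + 1))*(-36) = (1*2)*(-36) = 2*(-36) = -72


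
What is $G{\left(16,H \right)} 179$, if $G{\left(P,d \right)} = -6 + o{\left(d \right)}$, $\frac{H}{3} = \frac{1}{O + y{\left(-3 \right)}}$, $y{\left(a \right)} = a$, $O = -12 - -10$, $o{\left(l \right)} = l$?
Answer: $- \frac{5907}{5} \approx -1181.4$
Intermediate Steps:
$O = -2$ ($O = -12 + 10 = -2$)
$H = - \frac{3}{5}$ ($H = \frac{3}{-2 - 3} = \frac{3}{-5} = 3 \left(- \frac{1}{5}\right) = - \frac{3}{5} \approx -0.6$)
$G{\left(P,d \right)} = -6 + d$
$G{\left(16,H \right)} 179 = \left(-6 - \frac{3}{5}\right) 179 = \left(- \frac{33}{5}\right) 179 = - \frac{5907}{5}$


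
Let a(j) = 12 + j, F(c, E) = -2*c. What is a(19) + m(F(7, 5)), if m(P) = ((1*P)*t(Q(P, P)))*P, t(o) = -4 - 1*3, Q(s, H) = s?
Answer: -1341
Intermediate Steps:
t(o) = -7 (t(o) = -4 - 3 = -7)
m(P) = -7*P² (m(P) = ((1*P)*(-7))*P = (P*(-7))*P = (-7*P)*P = -7*P²)
a(19) + m(F(7, 5)) = (12 + 19) - 7*(-2*7)² = 31 - 7*(-14)² = 31 - 7*196 = 31 - 1372 = -1341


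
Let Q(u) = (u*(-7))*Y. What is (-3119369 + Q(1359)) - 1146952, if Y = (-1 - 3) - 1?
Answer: -4218756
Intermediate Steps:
Y = -5 (Y = -4 - 1 = -5)
Q(u) = 35*u (Q(u) = (u*(-7))*(-5) = -7*u*(-5) = 35*u)
(-3119369 + Q(1359)) - 1146952 = (-3119369 + 35*1359) - 1146952 = (-3119369 + 47565) - 1146952 = -3071804 - 1146952 = -4218756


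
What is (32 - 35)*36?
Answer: -108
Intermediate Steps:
(32 - 35)*36 = -3*36 = -108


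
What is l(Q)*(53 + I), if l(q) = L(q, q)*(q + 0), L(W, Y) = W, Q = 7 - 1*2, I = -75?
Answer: -550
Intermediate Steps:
Q = 5 (Q = 7 - 2 = 5)
l(q) = q**2 (l(q) = q*(q + 0) = q*q = q**2)
l(Q)*(53 + I) = 5**2*(53 - 75) = 25*(-22) = -550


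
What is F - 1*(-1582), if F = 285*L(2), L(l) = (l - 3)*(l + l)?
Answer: 442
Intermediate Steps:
L(l) = 2*l*(-3 + l) (L(l) = (-3 + l)*(2*l) = 2*l*(-3 + l))
F = -1140 (F = 285*(2*2*(-3 + 2)) = 285*(2*2*(-1)) = 285*(-4) = -1140)
F - 1*(-1582) = -1140 - 1*(-1582) = -1140 + 1582 = 442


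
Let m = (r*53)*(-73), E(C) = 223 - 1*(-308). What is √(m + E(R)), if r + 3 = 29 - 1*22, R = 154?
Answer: 7*I*√305 ≈ 122.25*I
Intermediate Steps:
E(C) = 531 (E(C) = 223 + 308 = 531)
r = 4 (r = -3 + (29 - 1*22) = -3 + (29 - 22) = -3 + 7 = 4)
m = -15476 (m = (4*53)*(-73) = 212*(-73) = -15476)
√(m + E(R)) = √(-15476 + 531) = √(-14945) = 7*I*√305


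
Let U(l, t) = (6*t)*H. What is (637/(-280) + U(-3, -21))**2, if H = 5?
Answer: 639634681/1600 ≈ 3.9977e+5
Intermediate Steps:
U(l, t) = 30*t (U(l, t) = (6*t)*5 = 30*t)
(637/(-280) + U(-3, -21))**2 = (637/(-280) + 30*(-21))**2 = (637*(-1/280) - 630)**2 = (-91/40 - 630)**2 = (-25291/40)**2 = 639634681/1600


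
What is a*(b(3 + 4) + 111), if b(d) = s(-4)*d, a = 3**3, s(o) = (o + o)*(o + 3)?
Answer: 4509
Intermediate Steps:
s(o) = 2*o*(3 + o) (s(o) = (2*o)*(3 + o) = 2*o*(3 + o))
a = 27
b(d) = 8*d (b(d) = (2*(-4)*(3 - 4))*d = (2*(-4)*(-1))*d = 8*d)
a*(b(3 + 4) + 111) = 27*(8*(3 + 4) + 111) = 27*(8*7 + 111) = 27*(56 + 111) = 27*167 = 4509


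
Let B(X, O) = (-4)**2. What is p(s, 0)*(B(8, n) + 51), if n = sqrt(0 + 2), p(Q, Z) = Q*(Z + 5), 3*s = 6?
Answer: 670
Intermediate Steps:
s = 2 (s = (1/3)*6 = 2)
p(Q, Z) = Q*(5 + Z)
n = sqrt(2) ≈ 1.4142
B(X, O) = 16
p(s, 0)*(B(8, n) + 51) = (2*(5 + 0))*(16 + 51) = (2*5)*67 = 10*67 = 670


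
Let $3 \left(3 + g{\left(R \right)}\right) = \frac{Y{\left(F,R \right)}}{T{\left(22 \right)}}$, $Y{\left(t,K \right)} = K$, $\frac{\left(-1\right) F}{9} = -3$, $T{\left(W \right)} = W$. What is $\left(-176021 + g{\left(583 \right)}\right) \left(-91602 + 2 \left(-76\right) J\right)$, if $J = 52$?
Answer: $\frac{52543695523}{3} \approx 1.7515 \cdot 10^{10}$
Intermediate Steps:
$F = 27$ ($F = \left(-9\right) \left(-3\right) = 27$)
$g{\left(R \right)} = -3 + \frac{R}{66}$ ($g{\left(R \right)} = -3 + \frac{R \frac{1}{22}}{3} = -3 + \frac{\frac{1}{22} R}{3} = -3 + \frac{R}{66}$)
$\left(-176021 + g{\left(583 \right)}\right) \left(-91602 + 2 \left(-76\right) J\right) = \left(-176021 + \left(-3 + \frac{1}{66} \cdot 583\right)\right) \left(-91602 + 2 \left(-76\right) 52\right) = \left(-176021 + \left(-3 + \frac{53}{6}\right)\right) \left(-91602 - 7904\right) = \left(-176021 + \frac{35}{6}\right) \left(-91602 - 7904\right) = \left(- \frac{1056091}{6}\right) \left(-99506\right) = \frac{52543695523}{3}$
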